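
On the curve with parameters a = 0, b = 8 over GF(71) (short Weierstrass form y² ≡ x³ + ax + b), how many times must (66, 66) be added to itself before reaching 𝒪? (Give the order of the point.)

8

2P: tangent at (66, 66): λ = (3·66² + 0)/(2·66) ≡ 4/61. 61⁻¹ ≡ 7 (mod 71), so λ ≡ 4·7 ≡ 28.
  x = λ² - 66 - 66 = 784 - 132 ≡ 13; y = λ·(66 - 13) - 66 ≡ 69. → (13, 69)
3P: (13, 69) + (66, 66). λ = (66 - 69)/(66 - 13) ≡ 68/53 mod 71. 53⁻¹ ≡ 67 (mod 71), so λ ≡ 12.
  x = λ² - 13 - 66 = 144 - 79 ≡ 65; y = λ·(13 - 65) - 69 ≡ 17. → (65, 17)
4P: (65, 17) + (66, 66). λ = (66 - 17)/(66 - 65) ≡ 49/1 mod 71. 1⁻¹ ≡ 1 (mod 71), so λ ≡ 49.
  x = λ² - 65 - 66 = 2401 - 131 ≡ 69; y = λ·(65 - 69) - 17 ≡ 0. → (69, 0)
5P: (69, 0) + (66, 66). λ = (66 - 0)/(66 - 69) ≡ 66/68 mod 71. 68⁻¹ ≡ 47 (mod 71) since 68·47 = 3196 ≡ 1, so λ ≡ 49.
  x = λ² - 69 - 66 = 2401 - 135 ≡ 65; y = λ·(69 - 65) - 0 ≡ 54. → (65, 54)
6P: (65, 54) + (66, 66). λ = (66 - 54)/(66 - 65) ≡ 12/1 mod 71. 1⁻¹ ≡ 1 (mod 71), so λ ≡ 12.
  x = λ² - 65 - 66 = 144 - 131 ≡ 13; y = λ·(65 - 13) - 54 ≡ 2. → (13, 2)
7P: (13, 2) + (66, 66). λ = (66 - 2)/(66 - 13) ≡ 64/53 mod 71. 53⁻¹ ≡ 67 (mod 71), so λ ≡ 28.
  x = λ² - 13 - 66 = 784 - 79 ≡ 66; y = λ·(13 - 66) - 2 ≡ 5. → (66, 5)
8P: (66, 5) + (66, 66): same x and y₁ ≡ -y₂, so the sum is 𝒪.
8P = 𝒪, so the order is 8.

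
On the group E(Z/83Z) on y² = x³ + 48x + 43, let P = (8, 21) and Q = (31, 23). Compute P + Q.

(12, 40)

(8, 21) + (31, 23). λ = (23 - 21)/(31 - 8) ≡ 2/23 mod 83. 23⁻¹ ≡ 65 (mod 83), so λ ≡ 47.
  x = λ² - 8 - 31 = 2209 - 39 ≡ 12; y = λ·(8 - 12) - 21 ≡ 40. → (12, 40)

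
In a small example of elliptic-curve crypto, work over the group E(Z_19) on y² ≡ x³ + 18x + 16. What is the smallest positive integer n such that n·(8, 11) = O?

8

2P: tangent at (8, 11): λ = (3·8² + 18)/(2·11) ≡ 1/3. 3⁻¹ ≡ 13 (mod 19), so λ ≡ 1·13 ≡ 13.
  x = λ² - 8 - 8 = 169 - 16 ≡ 1; y = λ·(8 - 1) - 11 ≡ 4. → (1, 4)
3P: (1, 4) + (8, 11). λ = (11 - 4)/(8 - 1) ≡ 7/7 mod 19. 7⁻¹ ≡ 11 (mod 19), so λ ≡ 1.
  x = λ² - 1 - 8 = 1 - 9 ≡ 11; y = λ·(1 - 11) - 4 ≡ 5. → (11, 5)
4P: (11, 5) + (8, 11). λ = (11 - 5)/(8 - 11) ≡ 6/16 mod 19. 16⁻¹ ≡ 6 (mod 19), so λ ≡ 17.
  x = λ² - 11 - 8 = 289 - 19 ≡ 4; y = λ·(11 - 4) - 5 ≡ 0. → (4, 0)
5P: (4, 0) + (8, 11). λ = (11 - 0)/(8 - 4) ≡ 11/4 mod 19. 4⁻¹ ≡ 5 (mod 19), so λ ≡ 17.
  x = λ² - 4 - 8 = 289 - 12 ≡ 11; y = λ·(4 - 11) - 0 ≡ 14. → (11, 14)
6P: (11, 14) + (8, 11). λ = (11 - 14)/(8 - 11) ≡ 16/16 mod 19. 16⁻¹ ≡ 6 (mod 19), so λ ≡ 1.
  x = λ² - 11 - 8 = 1 - 19 ≡ 1; y = λ·(11 - 1) - 14 ≡ 15. → (1, 15)
7P: (1, 15) + (8, 11). λ = (11 - 15)/(8 - 1) ≡ 15/7 mod 19. 7⁻¹ ≡ 11 (mod 19) since 7·11 = 77 ≡ 1, so λ ≡ 13.
  x = λ² - 1 - 8 = 169 - 9 ≡ 8; y = λ·(1 - 8) - 15 ≡ 8. → (8, 8)
8P: (8, 8) + (8, 11): same x and y₁ ≡ -y₂, so the sum is O.
8P = O, so the order is 8.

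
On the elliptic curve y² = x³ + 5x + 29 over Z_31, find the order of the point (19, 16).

10

2P: tangent at (19, 16): λ = (3·19² + 5)/(2·16) ≡ 3/1. 1⁻¹ ≡ 1 (mod 31) since 1·1 = 1 ≡ 1, so λ ≡ 3·1 ≡ 3.
  x = λ² - 19 - 19 = 9 - 38 ≡ 2; y = λ·(19 - 2) - 16 ≡ 4. → (2, 4)
3P: (2, 4) + (19, 16). λ = (16 - 4)/(19 - 2) ≡ 12/17 mod 31. 17⁻¹ ≡ 11 (mod 31) since 17·11 = 187 ≡ 1, so λ ≡ 8.
  x = λ² - 2 - 19 = 64 - 21 ≡ 12; y = λ·(2 - 12) - 4 ≡ 9. → (12, 9)
4P: (12, 9) + (19, 16). λ = (16 - 9)/(19 - 12) ≡ 7/7 mod 31. 7⁻¹ ≡ 9 (mod 31), so λ ≡ 1.
  x = λ² - 12 - 19 = 1 - 31 ≡ 1; y = λ·(12 - 1) - 9 ≡ 2. → (1, 2)
5P: (1, 2) + (19, 16). λ = (16 - 2)/(19 - 1) ≡ 14/18 mod 31. 18⁻¹ ≡ 19 (mod 31), so λ ≡ 18.
  x = λ² - 1 - 19 = 324 - 20 ≡ 25; y = λ·(1 - 25) - 2 ≡ 0. → (25, 0)
6P: (25, 0) + (19, 16). λ = (16 - 0)/(19 - 25) ≡ 16/25 mod 31. 25⁻¹ ≡ 5 (mod 31), so λ ≡ 18.
  x = λ² - 25 - 19 = 324 - 44 ≡ 1; y = λ·(25 - 1) - 0 ≡ 29. → (1, 29)
7P: (1, 29) + (19, 16). λ = (16 - 29)/(19 - 1) ≡ 18/18 mod 31. 18⁻¹ ≡ 19 (mod 31) since 18·19 = 342 ≡ 1, so λ ≡ 1.
  x = λ² - 1 - 19 = 1 - 20 ≡ 12; y = λ·(1 - 12) - 29 ≡ 22. → (12, 22)
8P: (12, 22) + (19, 16). λ = (16 - 22)/(19 - 12) ≡ 25/7 mod 31. 7⁻¹ ≡ 9 (mod 31), so λ ≡ 8.
  x = λ² - 12 - 19 = 64 - 31 ≡ 2; y = λ·(12 - 2) - 22 ≡ 27. → (2, 27)
9P: (2, 27) + (19, 16). λ = (16 - 27)/(19 - 2) ≡ 20/17 mod 31. 17⁻¹ ≡ 11 (mod 31) since 17·11 = 187 ≡ 1, so λ ≡ 3.
  x = λ² - 2 - 19 = 9 - 21 ≡ 19; y = λ·(2 - 19) - 27 ≡ 15. → (19, 15)
10P: (19, 15) + (19, 16): same x and y₁ ≡ -y₂, so the sum is 𝒪.
10P = 𝒪, so the order is 10.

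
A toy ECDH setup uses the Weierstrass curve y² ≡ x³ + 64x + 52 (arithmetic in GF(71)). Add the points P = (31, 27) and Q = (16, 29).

(31, 27) + (16, 29). λ = (29 - 27)/(16 - 31) ≡ 2/56 mod 71. 56⁻¹ ≡ 52 (mod 71), so λ ≡ 33.
  x = λ² - 31 - 16 = 1089 - 47 ≡ 48; y = λ·(31 - 48) - 27 ≡ 51. → (48, 51)

(48, 51)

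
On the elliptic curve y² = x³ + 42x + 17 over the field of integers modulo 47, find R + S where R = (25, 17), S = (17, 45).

(29, 44)

(25, 17) + (17, 45). λ = (45 - 17)/(17 - 25) ≡ 28/39 mod 47. 39⁻¹ ≡ 41 (mod 47) since 39·41 = 1599 ≡ 1, so λ ≡ 20.
  x = λ² - 25 - 17 = 400 - 42 ≡ 29; y = λ·(25 - 29) - 17 ≡ 44. → (29, 44)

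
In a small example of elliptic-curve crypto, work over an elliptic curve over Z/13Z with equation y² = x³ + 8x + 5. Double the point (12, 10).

tangent at (12, 10): λ = (3·12² + 8)/(2·10) ≡ 11/7. 7⁻¹ ≡ 2 (mod 13) since 7·2 = 14 ≡ 1, so λ ≡ 11·2 ≡ 9.
  x = λ² - 12 - 12 = 81 - 24 ≡ 5; y = λ·(12 - 5) - 10 ≡ 1. → (5, 1)

(5, 1)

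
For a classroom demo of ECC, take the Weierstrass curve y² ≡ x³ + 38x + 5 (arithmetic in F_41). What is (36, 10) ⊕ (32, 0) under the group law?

(10, 14)

(36, 10) + (32, 0). λ = (0 - 10)/(32 - 36) ≡ 31/37 mod 41. 37⁻¹ ≡ 10 (mod 41) since 37·10 = 370 ≡ 1, so λ ≡ 23.
  x = λ² - 36 - 32 = 529 - 68 ≡ 10; y = λ·(36 - 10) - 10 ≡ 14. → (10, 14)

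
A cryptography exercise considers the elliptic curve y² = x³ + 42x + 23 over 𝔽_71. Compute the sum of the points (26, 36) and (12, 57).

(26, 36) + (12, 57). λ = (57 - 36)/(12 - 26) ≡ 21/57 mod 71. 57⁻¹ ≡ 5 (mod 71), so λ ≡ 34.
  x = λ² - 26 - 12 = 1156 - 38 ≡ 53; y = λ·(26 - 53) - 36 ≡ 40. → (53, 40)

(53, 40)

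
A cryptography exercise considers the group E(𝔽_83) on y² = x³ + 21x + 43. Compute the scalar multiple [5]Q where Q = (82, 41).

(43, 62)

Double-and-add on 5 = (101)₂. Start with Q = (82, 41) for the leading 1-bit.
double: tangent at (82, 41): λ = (3·82² + 21)/(2·41) ≡ 24/82. 82⁻¹ ≡ 82 (mod 83), so λ ≡ 24·82 ≡ 59.
  x = λ² - 82 - 82 = 3481 - 164 ≡ 80; y = λ·(82 - 80) - 41 ≡ 77. → (80, 77)
double: tangent at (80, 77): λ = (3·80² + 21)/(2·77) ≡ 48/71. 71⁻¹ ≡ 76 (mod 83) since 71·76 = 5396 ≡ 1, so λ ≡ 48·76 ≡ 79.
  x = λ² - 80 - 80 = 6241 - 160 ≡ 22; y = λ·(80 - 22) - 77 ≡ 23. → (22, 23)
add Q: (22, 23) + (82, 41). λ = (41 - 23)/(82 - 22) ≡ 18/60 mod 83. 60⁻¹ ≡ 18 (mod 83), so λ ≡ 75.
  x = λ² - 22 - 82 = 5625 - 104 ≡ 43; y = λ·(22 - 43) - 23 ≡ 62. → (43, 62)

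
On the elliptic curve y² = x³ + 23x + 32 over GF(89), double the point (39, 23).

(83, 52)

tangent at (39, 23): λ = (3·39² + 23)/(2·23) ≡ 47/46. 46⁻¹ ≡ 60 (mod 89), so λ ≡ 47·60 ≡ 61.
  x = λ² - 39 - 39 = 3721 - 78 ≡ 83; y = λ·(39 - 83) - 23 ≡ 52. → (83, 52)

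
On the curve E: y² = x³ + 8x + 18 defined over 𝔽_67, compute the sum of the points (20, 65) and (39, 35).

(22, 51)

(20, 65) + (39, 35). λ = (35 - 65)/(39 - 20) ≡ 37/19 mod 67. 19⁻¹ ≡ 60 (mod 67) since 19·60 = 1140 ≡ 1, so λ ≡ 9.
  x = λ² - 20 - 39 = 81 - 59 ≡ 22; y = λ·(20 - 22) - 65 ≡ 51. → (22, 51)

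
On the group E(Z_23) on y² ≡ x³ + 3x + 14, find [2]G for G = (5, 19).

tangent at (5, 19): λ = (3·5² + 3)/(2·19) ≡ 9/15. 15⁻¹ ≡ 20 (mod 23), so λ ≡ 9·20 ≡ 19.
  x = λ² - 5 - 5 = 361 - 10 ≡ 6; y = λ·(5 - 6) - 19 ≡ 8. → (6, 8)

(6, 8)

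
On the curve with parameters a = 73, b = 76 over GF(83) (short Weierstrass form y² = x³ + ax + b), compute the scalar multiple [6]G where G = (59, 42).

Double-and-add on 6 = (110)₂. Start with G = (59, 42) for the leading 1-bit.
double: tangent at (59, 42): λ = (3·59² + 73)/(2·42) ≡ 58/1. 1⁻¹ ≡ 1 (mod 83), so λ ≡ 58·1 ≡ 58.
  x = λ² - 59 - 59 = 3364 - 118 ≡ 9; y = λ·(59 - 9) - 42 ≡ 36. → (9, 36)
add G: (9, 36) + (59, 42). λ = (42 - 36)/(59 - 9) ≡ 6/50 mod 83. 50⁻¹ ≡ 5 (mod 83), so λ ≡ 30.
  x = λ² - 9 - 59 = 900 - 68 ≡ 2; y = λ·(9 - 2) - 36 ≡ 8. → (2, 8)
double: tangent at (2, 8): λ = (3·2² + 73)/(2·8) ≡ 2/16. 16⁻¹ ≡ 26 (mod 83) since 16·26 = 416 ≡ 1, so λ ≡ 2·26 ≡ 52.
  x = λ² - 2 - 2 = 2704 - 4 ≡ 44; y = λ·(2 - 44) - 8 ≡ 49. → (44, 49)

(44, 49)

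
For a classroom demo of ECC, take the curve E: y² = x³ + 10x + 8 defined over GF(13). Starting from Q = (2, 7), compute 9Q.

Repeated addition: build up to 9Q.
2Q: tangent at (2, 7): λ = (3·2² + 10)/(2·7) ≡ 9/1. 1⁻¹ ≡ 1 (mod 13), so λ ≡ 9·1 ≡ 9.
  x = λ² - 2 - 2 = 81 - 4 ≡ 12; y = λ·(2 - 12) - 7 ≡ 7. → (12, 7)
3Q: (12, 7) + (2, 7). λ = (7 - 7)/(2 - 12) ≡ 0/3 mod 13. 3⁻¹ ≡ 9 (mod 13), so λ ≡ 0.
  x = λ² - 12 - 2 = 0 - 14 ≡ 12; y = λ·(12 - 12) - 7 ≡ 6. → (12, 6)
4Q: (12, 6) + (2, 7). λ = (7 - 6)/(2 - 12) ≡ 1/3 mod 13. 3⁻¹ ≡ 9 (mod 13), so λ ≡ 9.
  x = λ² - 12 - 2 = 81 - 14 ≡ 2; y = λ·(12 - 2) - 6 ≡ 6. → (2, 6)
5Q: (2, 6) + (2, 7): same x and y₁ ≡ -y₂, so the sum is 𝒪.
6Q: 𝒪 + (2, 7) = (2, 7) (identity).
7Q: tangent at (2, 7): λ = (3·2² + 10)/(2·7) ≡ 9/1. 1⁻¹ ≡ 1 (mod 13), so λ ≡ 9·1 ≡ 9.
  x = λ² - 2 - 2 = 81 - 4 ≡ 12; y = λ·(2 - 12) - 7 ≡ 7. → (12, 7)
8Q: (12, 7) + (2, 7). λ = (7 - 7)/(2 - 12) ≡ 0/3 mod 13. 3⁻¹ ≡ 9 (mod 13), so λ ≡ 0.
  x = λ² - 12 - 2 = 0 - 14 ≡ 12; y = λ·(12 - 12) - 7 ≡ 6. → (12, 6)
9Q: (12, 6) + (2, 7). λ = (7 - 6)/(2 - 12) ≡ 1/3 mod 13. 3⁻¹ ≡ 9 (mod 13), so λ ≡ 9.
  x = λ² - 12 - 2 = 81 - 14 ≡ 2; y = λ·(12 - 2) - 6 ≡ 6. → (2, 6)

(2, 6)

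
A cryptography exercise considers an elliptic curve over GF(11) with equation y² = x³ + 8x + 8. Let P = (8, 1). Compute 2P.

(7, 0)

tangent at (8, 1): λ = (3·8² + 8)/(2·1) ≡ 2/2. 2⁻¹ ≡ 6 (mod 11), so λ ≡ 2·6 ≡ 1.
  x = λ² - 8 - 8 = 1 - 16 ≡ 7; y = λ·(8 - 7) - 1 ≡ 0. → (7, 0)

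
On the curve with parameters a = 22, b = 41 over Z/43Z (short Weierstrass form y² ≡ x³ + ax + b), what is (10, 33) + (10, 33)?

tangent at (10, 33): λ = (3·10² + 22)/(2·33) ≡ 21/23. 23⁻¹ ≡ 15 (mod 43), so λ ≡ 21·15 ≡ 14.
  x = λ² - 10 - 10 = 196 - 20 ≡ 4; y = λ·(10 - 4) - 33 ≡ 8. → (4, 8)

(4, 8)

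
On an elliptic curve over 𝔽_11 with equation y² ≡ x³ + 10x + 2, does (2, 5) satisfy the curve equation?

y² = 5² ≡ 3; x³ + 10x + 2 = 30 ≡ 8 (mod 11). 3 ≠ 8.

no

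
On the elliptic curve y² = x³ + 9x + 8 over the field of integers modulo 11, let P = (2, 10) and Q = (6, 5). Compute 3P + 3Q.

First 3P:
Repeated addition: build up to 3P.
2P: tangent at (2, 10): λ = (3·2² + 9)/(2·10) ≡ 10/9. 9⁻¹ ≡ 5 (mod 11), so λ ≡ 10·5 ≡ 6.
  x = λ² - 2 - 2 = 36 - 4 ≡ 10; y = λ·(2 - 10) - 10 ≡ 8. → (10, 8)
3P: (10, 8) + (2, 10). λ = (10 - 8)/(2 - 10) ≡ 2/3 mod 11. 3⁻¹ ≡ 4 (mod 11) since 3·4 = 12 ≡ 1, so λ ≡ 8.
  x = λ² - 10 - 2 = 64 - 12 ≡ 8; y = λ·(10 - 8) - 8 ≡ 8. → (8, 8)
3P = (8, 8).
Next 3Q:
Repeated addition: build up to 3Q.
2Q: tangent at (6, 5): λ = (3·6² + 9)/(2·5) ≡ 7/10. 10⁻¹ ≡ 10 (mod 11) since 10·10 = 100 ≡ 1, so λ ≡ 7·10 ≡ 4.
  x = λ² - 6 - 6 = 16 - 12 ≡ 4; y = λ·(6 - 4) - 5 ≡ 3. → (4, 3)
3Q: (4, 3) + (6, 5). λ = (5 - 3)/(6 - 4) ≡ 2/2 mod 11. 2⁻¹ ≡ 6 (mod 11) since 2·6 = 12 ≡ 1, so λ ≡ 1.
  x = λ² - 4 - 6 = 1 - 10 ≡ 2; y = λ·(4 - 2) - 3 ≡ 10. → (2, 10)
3Q = (2, 10).
Finally 3P + 3Q:
(8, 8) + (2, 10). λ = (10 - 8)/(2 - 8) ≡ 2/5 mod 11. 5⁻¹ ≡ 9 (mod 11), so λ ≡ 7.
  x = λ² - 8 - 2 = 49 - 10 ≡ 6; y = λ·(8 - 6) - 8 ≡ 6. → (6, 6)

(6, 6)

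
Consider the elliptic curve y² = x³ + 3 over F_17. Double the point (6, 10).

(9, 1)

tangent at (6, 10): λ = (3·6² + 0)/(2·10) ≡ 6/3. 3⁻¹ ≡ 6 (mod 17), so λ ≡ 6·6 ≡ 2.
  x = λ² - 6 - 6 = 4 - 12 ≡ 9; y = λ·(6 - 9) - 10 ≡ 1. → (9, 1)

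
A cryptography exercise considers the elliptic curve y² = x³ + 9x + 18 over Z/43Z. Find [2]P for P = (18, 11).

tangent at (18, 11): λ = (3·18² + 9)/(2·11) ≡ 35/22. 22⁻¹ ≡ 2 (mod 43), so λ ≡ 35·2 ≡ 27.
  x = λ² - 18 - 18 = 729 - 36 ≡ 5; y = λ·(18 - 5) - 11 ≡ 39. → (5, 39)

(5, 39)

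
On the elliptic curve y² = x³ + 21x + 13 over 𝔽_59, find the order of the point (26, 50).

2P: tangent at (26, 50): λ = (3·26² + 21)/(2·50) ≡ 43/41. 41⁻¹ ≡ 36 (mod 59), so λ ≡ 43·36 ≡ 14.
  x = λ² - 26 - 26 = 196 - 52 ≡ 26; y = λ·(26 - 26) - 50 ≡ 9. → (26, 9)
3P: (26, 9) + (26, 50): same x and y₁ ≡ -y₂, so the sum is 𝒪.
3P = 𝒪, so the order is 3.

3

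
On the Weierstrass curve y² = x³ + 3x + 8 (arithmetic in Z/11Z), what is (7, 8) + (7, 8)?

(6, 0)

tangent at (7, 8): λ = (3·7² + 3)/(2·8) ≡ 7/5. 5⁻¹ ≡ 9 (mod 11) since 5·9 = 45 ≡ 1, so λ ≡ 7·9 ≡ 8.
  x = λ² - 7 - 7 = 64 - 14 ≡ 6; y = λ·(7 - 6) - 8 ≡ 0. → (6, 0)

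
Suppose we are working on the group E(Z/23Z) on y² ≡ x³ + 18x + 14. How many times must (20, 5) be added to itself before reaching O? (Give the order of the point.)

8

2P: tangent at (20, 5): λ = (3·20² + 18)/(2·5) ≡ 22/10. 10⁻¹ ≡ 7 (mod 23) since 10·7 = 70 ≡ 1, so λ ≡ 22·7 ≡ 16.
  x = λ² - 20 - 20 = 256 - 40 ≡ 9; y = λ·(20 - 9) - 5 ≡ 10. → (9, 10)
3P: (9, 10) + (20, 5). λ = (5 - 10)/(20 - 9) ≡ 18/11 mod 23. 11⁻¹ ≡ 21 (mod 23), so λ ≡ 10.
  x = λ² - 9 - 20 = 100 - 29 ≡ 2; y = λ·(9 - 2) - 10 ≡ 14. → (2, 14)
4P: (2, 14) + (20, 5). λ = (5 - 14)/(20 - 2) ≡ 14/18 mod 23. 18⁻¹ ≡ 9 (mod 23), so λ ≡ 11.
  x = λ² - 2 - 20 = 121 - 22 ≡ 7; y = λ·(2 - 7) - 14 ≡ 0. → (7, 0)
5P: (7, 0) + (20, 5). λ = (5 - 0)/(20 - 7) ≡ 5/13 mod 23. 13⁻¹ ≡ 16 (mod 23) since 13·16 = 208 ≡ 1, so λ ≡ 11.
  x = λ² - 7 - 20 = 121 - 27 ≡ 2; y = λ·(7 - 2) - 0 ≡ 9. → (2, 9)
6P: (2, 9) + (20, 5). λ = (5 - 9)/(20 - 2) ≡ 19/18 mod 23. 18⁻¹ ≡ 9 (mod 23), so λ ≡ 10.
  x = λ² - 2 - 20 = 100 - 22 ≡ 9; y = λ·(2 - 9) - 9 ≡ 13. → (9, 13)
7P: (9, 13) + (20, 5). λ = (5 - 13)/(20 - 9) ≡ 15/11 mod 23. 11⁻¹ ≡ 21 (mod 23), so λ ≡ 16.
  x = λ² - 9 - 20 = 256 - 29 ≡ 20; y = λ·(9 - 20) - 13 ≡ 18. → (20, 18)
8P: (20, 18) + (20, 5): same x and y₁ ≡ -y₂, so the sum is O.
8P = O, so the order is 8.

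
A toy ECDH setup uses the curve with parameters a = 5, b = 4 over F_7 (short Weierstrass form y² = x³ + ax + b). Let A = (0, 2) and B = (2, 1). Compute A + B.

(0, 5)

(0, 2) + (2, 1). λ = (1 - 2)/(2 - 0) ≡ 6/2 mod 7. 2⁻¹ ≡ 4 (mod 7), so λ ≡ 3.
  x = λ² - 0 - 2 = 9 - 2 ≡ 0; y = λ·(0 - 0) - 2 ≡ 5. → (0, 5)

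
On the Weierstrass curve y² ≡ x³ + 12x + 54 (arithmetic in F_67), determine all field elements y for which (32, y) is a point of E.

x³ + 12x + 54 = 33206 ≡ 41 (mod 67).
41 is a non-residue mod 67; no y exists.

none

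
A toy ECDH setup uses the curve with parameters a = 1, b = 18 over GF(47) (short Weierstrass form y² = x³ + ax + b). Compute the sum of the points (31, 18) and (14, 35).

(31, 18) + (14, 35). λ = (35 - 18)/(14 - 31) ≡ 17/30 mod 47. 30⁻¹ ≡ 11 (mod 47) since 30·11 = 330 ≡ 1, so λ ≡ 46.
  x = λ² - 31 - 14 = 2116 - 45 ≡ 3; y = λ·(31 - 3) - 18 ≡ 1. → (3, 1)

(3, 1)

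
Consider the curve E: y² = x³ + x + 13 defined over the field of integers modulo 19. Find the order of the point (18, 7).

11

2P: tangent at (18, 7): λ = (3·18² + 1)/(2·7) ≡ 4/14. 14⁻¹ ≡ 15 (mod 19) since 14·15 = 210 ≡ 1, so λ ≡ 4·15 ≡ 3.
  x = λ² - 18 - 18 = 9 - 36 ≡ 11; y = λ·(18 - 11) - 7 ≡ 14. → (11, 14)
3P: (11, 14) + (18, 7). λ = (7 - 14)/(18 - 11) ≡ 12/7 mod 19. 7⁻¹ ≡ 11 (mod 19) since 7·11 = 77 ≡ 1, so λ ≡ 18.
  x = λ² - 11 - 18 = 324 - 29 ≡ 10; y = λ·(11 - 10) - 14 ≡ 4. → (10, 4)
4P: (10, 4) + (18, 7). λ = (7 - 4)/(18 - 10) ≡ 3/8 mod 19. 8⁻¹ ≡ 12 (mod 19), so λ ≡ 17.
  x = λ² - 10 - 18 = 289 - 28 ≡ 14; y = λ·(10 - 14) - 4 ≡ 4. → (14, 4)
5P: (14, 4) + (18, 7). λ = (7 - 4)/(18 - 14) ≡ 3/4 mod 19. 4⁻¹ ≡ 5 (mod 19) since 4·5 = 20 ≡ 1, so λ ≡ 15.
  x = λ² - 14 - 18 = 225 - 32 ≡ 3; y = λ·(14 - 3) - 4 ≡ 9. → (3, 9)
6P: (3, 9) + (18, 7). λ = (7 - 9)/(18 - 3) ≡ 17/15 mod 19. 15⁻¹ ≡ 14 (mod 19), so λ ≡ 10.
  x = λ² - 3 - 18 = 100 - 21 ≡ 3; y = λ·(3 - 3) - 9 ≡ 10. → (3, 10)
7P: (3, 10) + (18, 7). λ = (7 - 10)/(18 - 3) ≡ 16/15 mod 19. 15⁻¹ ≡ 14 (mod 19), so λ ≡ 15.
  x = λ² - 3 - 18 = 225 - 21 ≡ 14; y = λ·(3 - 14) - 10 ≡ 15. → (14, 15)
8P: (14, 15) + (18, 7). λ = (7 - 15)/(18 - 14) ≡ 11/4 mod 19. 4⁻¹ ≡ 5 (mod 19) since 4·5 = 20 ≡ 1, so λ ≡ 17.
  x = λ² - 14 - 18 = 289 - 32 ≡ 10; y = λ·(14 - 10) - 15 ≡ 15. → (10, 15)
9P: (10, 15) + (18, 7). λ = (7 - 15)/(18 - 10) ≡ 11/8 mod 19. 8⁻¹ ≡ 12 (mod 19), so λ ≡ 18.
  x = λ² - 10 - 18 = 324 - 28 ≡ 11; y = λ·(10 - 11) - 15 ≡ 5. → (11, 5)
10P: (11, 5) + (18, 7). λ = (7 - 5)/(18 - 11) ≡ 2/7 mod 19. 7⁻¹ ≡ 11 (mod 19), so λ ≡ 3.
  x = λ² - 11 - 18 = 9 - 29 ≡ 18; y = λ·(11 - 18) - 5 ≡ 12. → (18, 12)
11P: (18, 12) + (18, 7): same x and y₁ ≡ -y₂, so the sum is O.
11P = O, so the order is 11.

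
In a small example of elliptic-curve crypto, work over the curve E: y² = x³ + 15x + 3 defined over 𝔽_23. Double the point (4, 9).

(10, 16)

tangent at (4, 9): λ = (3·4² + 15)/(2·9) ≡ 17/18. 18⁻¹ ≡ 9 (mod 23), so λ ≡ 17·9 ≡ 15.
  x = λ² - 4 - 4 = 225 - 8 ≡ 10; y = λ·(4 - 10) - 9 ≡ 16. → (10, 16)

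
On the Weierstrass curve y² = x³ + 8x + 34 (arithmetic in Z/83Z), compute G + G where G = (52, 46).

(47, 20)

tangent at (52, 46): λ = (3·52² + 8)/(2·46) ≡ 69/9. 9⁻¹ ≡ 37 (mod 83), so λ ≡ 69·37 ≡ 63.
  x = λ² - 52 - 52 = 3969 - 104 ≡ 47; y = λ·(52 - 47) - 46 ≡ 20. → (47, 20)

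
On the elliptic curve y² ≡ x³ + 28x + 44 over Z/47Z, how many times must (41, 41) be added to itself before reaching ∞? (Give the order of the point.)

2P: tangent at (41, 41): λ = (3·41² + 28)/(2·41) ≡ 42/35. 35⁻¹ ≡ 43 (mod 47), so λ ≡ 42·43 ≡ 20.
  x = λ² - 41 - 41 = 400 - 82 ≡ 36; y = λ·(41 - 36) - 41 ≡ 12. → (36, 12)
3P: (36, 12) + (41, 41). λ = (41 - 12)/(41 - 36) ≡ 29/5 mod 47. 5⁻¹ ≡ 19 (mod 47) since 5·19 = 95 ≡ 1, so λ ≡ 34.
  x = λ² - 36 - 41 = 1156 - 77 ≡ 45; y = λ·(36 - 45) - 12 ≡ 11. → (45, 11)
4P: (45, 11) + (41, 41). λ = (41 - 11)/(41 - 45) ≡ 30/43 mod 47. 43⁻¹ ≡ 35 (mod 47) since 43·35 = 1505 ≡ 1, so λ ≡ 16.
  x = λ² - 45 - 41 = 256 - 86 ≡ 29; y = λ·(45 - 29) - 11 ≡ 10. → (29, 10)
5P: (29, 10) + (41, 41). λ = (41 - 10)/(41 - 29) ≡ 31/12 mod 47. 12⁻¹ ≡ 4 (mod 47) since 12·4 = 48 ≡ 1, so λ ≡ 30.
  x = λ² - 29 - 41 = 900 - 70 ≡ 31; y = λ·(29 - 31) - 10 ≡ 24. → (31, 24)
6P: (31, 24) + (41, 41). λ = (41 - 24)/(41 - 31) ≡ 17/10 mod 47. 10⁻¹ ≡ 33 (mod 47) since 10·33 = 330 ≡ 1, so λ ≡ 44.
  x = λ² - 31 - 41 = 1936 - 72 ≡ 31; y = λ·(31 - 31) - 24 ≡ 23. → (31, 23)
7P: (31, 23) + (41, 41). λ = (41 - 23)/(41 - 31) ≡ 18/10 mod 47. 10⁻¹ ≡ 33 (mod 47), so λ ≡ 30.
  x = λ² - 31 - 41 = 900 - 72 ≡ 29; y = λ·(31 - 29) - 23 ≡ 37. → (29, 37)
8P: (29, 37) + (41, 41). λ = (41 - 37)/(41 - 29) ≡ 4/12 mod 47. 12⁻¹ ≡ 4 (mod 47), so λ ≡ 16.
  x = λ² - 29 - 41 = 256 - 70 ≡ 45; y = λ·(29 - 45) - 37 ≡ 36. → (45, 36)
9P: (45, 36) + (41, 41). λ = (41 - 36)/(41 - 45) ≡ 5/43 mod 47. 43⁻¹ ≡ 35 (mod 47) since 43·35 = 1505 ≡ 1, so λ ≡ 34.
  x = λ² - 45 - 41 = 1156 - 86 ≡ 36; y = λ·(45 - 36) - 36 ≡ 35. → (36, 35)
10P: (36, 35) + (41, 41). λ = (41 - 35)/(41 - 36) ≡ 6/5 mod 47. 5⁻¹ ≡ 19 (mod 47) since 5·19 = 95 ≡ 1, so λ ≡ 20.
  x = λ² - 36 - 41 = 400 - 77 ≡ 41; y = λ·(36 - 41) - 35 ≡ 6. → (41, 6)
11P: (41, 6) + (41, 41): same x and y₁ ≡ -y₂, so the sum is ∞.
11P = ∞, so the order is 11.

11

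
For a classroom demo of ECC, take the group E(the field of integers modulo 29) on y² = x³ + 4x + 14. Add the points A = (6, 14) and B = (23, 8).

(22, 7)

(6, 14) + (23, 8). λ = (8 - 14)/(23 - 6) ≡ 23/17 mod 29. 17⁻¹ ≡ 12 (mod 29), so λ ≡ 15.
  x = λ² - 6 - 23 = 225 - 29 ≡ 22; y = λ·(6 - 22) - 14 ≡ 7. → (22, 7)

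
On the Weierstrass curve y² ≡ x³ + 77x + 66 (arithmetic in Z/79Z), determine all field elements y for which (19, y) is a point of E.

none

x³ + 77x + 66 = 8388 ≡ 14 (mod 79).
14 is a non-residue mod 79; no y exists.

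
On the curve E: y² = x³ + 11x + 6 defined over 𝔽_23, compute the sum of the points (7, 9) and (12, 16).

(7, 9) + (12, 16). λ = (16 - 9)/(12 - 7) ≡ 7/5 mod 23. 5⁻¹ ≡ 14 (mod 23), so λ ≡ 6.
  x = λ² - 7 - 12 = 36 - 19 ≡ 17; y = λ·(7 - 17) - 9 ≡ 0. → (17, 0)

(17, 0)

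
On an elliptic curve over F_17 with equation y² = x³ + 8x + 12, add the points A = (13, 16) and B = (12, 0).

(10, 15)

(13, 16) + (12, 0). λ = (0 - 16)/(12 - 13) ≡ 1/16 mod 17. 16⁻¹ ≡ 16 (mod 17) since 16·16 = 256 ≡ 1, so λ ≡ 16.
  x = λ² - 13 - 12 = 256 - 25 ≡ 10; y = λ·(13 - 10) - 16 ≡ 15. → (10, 15)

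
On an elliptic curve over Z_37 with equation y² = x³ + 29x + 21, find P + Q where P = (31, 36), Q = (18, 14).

(31, 36) + (18, 14). λ = (14 - 36)/(18 - 31) ≡ 15/24 mod 37. 24⁻¹ ≡ 17 (mod 37), so λ ≡ 33.
  x = λ² - 31 - 18 = 1089 - 49 ≡ 4; y = λ·(31 - 4) - 36 ≡ 4. → (4, 4)

(4, 4)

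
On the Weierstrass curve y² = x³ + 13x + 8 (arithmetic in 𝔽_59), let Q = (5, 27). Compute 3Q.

(22, 26)

Repeated addition: build up to 3Q.
2Q: tangent at (5, 27): λ = (3·5² + 13)/(2·27) ≡ 29/54. 54⁻¹ ≡ 47 (mod 59), so λ ≡ 29·47 ≡ 6.
  x = λ² - 5 - 5 = 36 - 10 ≡ 26; y = λ·(5 - 26) - 27 ≡ 24. → (26, 24)
3Q: (26, 24) + (5, 27). λ = (27 - 24)/(5 - 26) ≡ 3/38 mod 59. 38⁻¹ ≡ 14 (mod 59) since 38·14 = 532 ≡ 1, so λ ≡ 42.
  x = λ² - 26 - 5 = 1764 - 31 ≡ 22; y = λ·(26 - 22) - 24 ≡ 26. → (22, 26)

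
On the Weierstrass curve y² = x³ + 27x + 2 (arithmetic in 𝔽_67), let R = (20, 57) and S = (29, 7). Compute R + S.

(53, 37)

(20, 57) + (29, 7). λ = (7 - 57)/(29 - 20) ≡ 17/9 mod 67. 9⁻¹ ≡ 15 (mod 67), so λ ≡ 54.
  x = λ² - 20 - 29 = 2916 - 49 ≡ 53; y = λ·(20 - 53) - 57 ≡ 37. → (53, 37)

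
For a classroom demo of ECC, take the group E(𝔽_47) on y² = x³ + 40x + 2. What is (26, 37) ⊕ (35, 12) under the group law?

(3, 14)

(26, 37) + (35, 12). λ = (12 - 37)/(35 - 26) ≡ 22/9 mod 47. 9⁻¹ ≡ 21 (mod 47) since 9·21 = 189 ≡ 1, so λ ≡ 39.
  x = λ² - 26 - 35 = 1521 - 61 ≡ 3; y = λ·(26 - 3) - 37 ≡ 14. → (3, 14)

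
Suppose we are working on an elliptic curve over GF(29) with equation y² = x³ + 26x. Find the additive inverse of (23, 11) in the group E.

(23, 18)

-(23, 11) = (23, -11 mod 29) = (23, 18).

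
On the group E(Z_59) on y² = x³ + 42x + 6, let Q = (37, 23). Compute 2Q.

tangent at (37, 23): λ = (3·37² + 42)/(2·23) ≡ 19/46. 46⁻¹ ≡ 9 (mod 59), so λ ≡ 19·9 ≡ 53.
  x = λ² - 37 - 37 = 2809 - 74 ≡ 21; y = λ·(37 - 21) - 23 ≡ 58. → (21, 58)

(21, 58)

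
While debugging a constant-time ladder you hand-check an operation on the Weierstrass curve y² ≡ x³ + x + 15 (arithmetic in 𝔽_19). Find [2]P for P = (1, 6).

(15, 2)

tangent at (1, 6): λ = (3·1² + 1)/(2·6) ≡ 4/12. 12⁻¹ ≡ 8 (mod 19), so λ ≡ 4·8 ≡ 13.
  x = λ² - 1 - 1 = 169 - 2 ≡ 15; y = λ·(1 - 15) - 6 ≡ 2. → (15, 2)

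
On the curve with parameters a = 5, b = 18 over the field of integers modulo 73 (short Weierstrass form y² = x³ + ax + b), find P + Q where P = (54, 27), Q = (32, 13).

(54, 27) + (32, 13). λ = (13 - 27)/(32 - 54) ≡ 59/51 mod 73. 51⁻¹ ≡ 63 (mod 73) since 51·63 = 3213 ≡ 1, so λ ≡ 67.
  x = λ² - 54 - 32 = 4489 - 86 ≡ 23; y = λ·(54 - 23) - 27 ≡ 6. → (23, 6)

(23, 6)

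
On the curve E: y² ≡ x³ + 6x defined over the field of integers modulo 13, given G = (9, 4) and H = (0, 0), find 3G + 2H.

(4, 6)

First 3G:
Repeated addition: build up to 3G.
2G: tangent at (9, 4): λ = (3·9² + 6)/(2·4) ≡ 2/8. 8⁻¹ ≡ 5 (mod 13) since 8·5 = 40 ≡ 1, so λ ≡ 2·5 ≡ 10.
  x = λ² - 9 - 9 = 100 - 18 ≡ 4; y = λ·(9 - 4) - 4 ≡ 7. → (4, 7)
3G: (4, 7) + (9, 4). λ = (4 - 7)/(9 - 4) ≡ 10/5 mod 13. 5⁻¹ ≡ 8 (mod 13) since 5·8 = 40 ≡ 1, so λ ≡ 2.
  x = λ² - 4 - 9 = 4 - 13 ≡ 4; y = λ·(4 - 4) - 7 ≡ 6. → (4, 6)
3G = (4, 6).
Next 2H:
Repeated addition: build up to 2H.
2H: (0, 0) + (0, 0): same x and y₁ ≡ -y₂, so the sum is ∞.
2H = ∞.
Finally 3G + 2H:
(4, 6) + ∞ = (4, 6) (identity).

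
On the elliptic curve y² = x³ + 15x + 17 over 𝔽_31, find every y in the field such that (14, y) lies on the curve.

x³ + 15x + 17 = 2971 ≡ 26 (mod 31).
26 is a non-residue mod 31; no y exists.

none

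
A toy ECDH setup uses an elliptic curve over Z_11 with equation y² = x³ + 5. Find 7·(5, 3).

(10, 2)

Write Q = (5, 3).
Double-and-add on 7 = (111)₂. Start with Q = (5, 3) for the leading 1-bit.
double: tangent at (5, 3): λ = (3·5² + 0)/(2·3) ≡ 9/6. 6⁻¹ ≡ 2 (mod 11), so λ ≡ 9·2 ≡ 7.
  x = λ² - 5 - 5 = 49 - 10 ≡ 6; y = λ·(5 - 6) - 3 ≡ 1. → (6, 1)
add Q: (6, 1) + (5, 3). λ = (3 - 1)/(5 - 6) ≡ 2/10 mod 11. 10⁻¹ ≡ 10 (mod 11) since 10·10 = 100 ≡ 1, so λ ≡ 9.
  x = λ² - 6 - 5 = 81 - 11 ≡ 4; y = λ·(6 - 4) - 1 ≡ 6. → (4, 6)
double: tangent at (4, 6): λ = (3·4² + 0)/(2·6) ≡ 4/1. 1⁻¹ ≡ 1 (mod 11) since 1·1 = 1 ≡ 1, so λ ≡ 4·1 ≡ 4.
  x = λ² - 4 - 4 = 16 - 8 ≡ 8; y = λ·(4 - 8) - 6 ≡ 0. → (8, 0)
add Q: (8, 0) + (5, 3). λ = (3 - 0)/(5 - 8) ≡ 3/8 mod 11. 8⁻¹ ≡ 7 (mod 11) since 8·7 = 56 ≡ 1, so λ ≡ 10.
  x = λ² - 8 - 5 = 100 - 13 ≡ 10; y = λ·(8 - 10) - 0 ≡ 2. → (10, 2)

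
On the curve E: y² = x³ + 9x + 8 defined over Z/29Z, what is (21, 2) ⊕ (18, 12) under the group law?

(14, 23)

(21, 2) + (18, 12). λ = (12 - 2)/(18 - 21) ≡ 10/26 mod 29. 26⁻¹ ≡ 19 (mod 29) since 26·19 = 494 ≡ 1, so λ ≡ 16.
  x = λ² - 21 - 18 = 256 - 39 ≡ 14; y = λ·(21 - 14) - 2 ≡ 23. → (14, 23)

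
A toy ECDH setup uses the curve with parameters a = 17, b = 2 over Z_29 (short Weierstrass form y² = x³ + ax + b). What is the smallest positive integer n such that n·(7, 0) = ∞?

2

2P: (7, 0) + (7, 0): same x and y₁ ≡ -y₂, so the sum is ∞.
2P = ∞, so the order is 2.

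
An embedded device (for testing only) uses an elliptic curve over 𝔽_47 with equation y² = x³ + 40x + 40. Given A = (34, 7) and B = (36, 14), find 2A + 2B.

First 2A:
Repeated addition: build up to 2A.
2A: tangent at (34, 7): λ = (3·34² + 40)/(2·7) ≡ 30/14. 14⁻¹ ≡ 37 (mod 47), so λ ≡ 30·37 ≡ 29.
  x = λ² - 34 - 34 = 841 - 68 ≡ 21; y = λ·(34 - 21) - 7 ≡ 41. → (21, 41)
2A = (21, 41).
Next 2B:
Repeated addition: build up to 2B.
2B: tangent at (36, 14): λ = (3·36² + 40)/(2·14) ≡ 27/28. 28⁻¹ ≡ 42 (mod 47), so λ ≡ 27·42 ≡ 6.
  x = λ² - 36 - 36 = 36 - 72 ≡ 11; y = λ·(36 - 11) - 14 ≡ 42. → (11, 42)
2B = (11, 42).
Finally 2A + 2B:
(21, 41) + (11, 42). λ = (42 - 41)/(11 - 21) ≡ 1/37 mod 47. 37⁻¹ ≡ 14 (mod 47), so λ ≡ 14.
  x = λ² - 21 - 11 = 196 - 32 ≡ 23; y = λ·(21 - 23) - 41 ≡ 25. → (23, 25)

(23, 25)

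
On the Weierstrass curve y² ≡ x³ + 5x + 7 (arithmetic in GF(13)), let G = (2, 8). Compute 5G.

Repeated addition: build up to 5G.
2G: tangent at (2, 8): λ = (3·2² + 5)/(2·8) ≡ 4/3. 3⁻¹ ≡ 9 (mod 13) since 3·9 = 27 ≡ 1, so λ ≡ 4·9 ≡ 10.
  x = λ² - 2 - 2 = 100 - 4 ≡ 5; y = λ·(2 - 5) - 8 ≡ 1. → (5, 1)
3G: (5, 1) + (2, 8). λ = (8 - 1)/(2 - 5) ≡ 7/10 mod 13. 10⁻¹ ≡ 4 (mod 13), so λ ≡ 2.
  x = λ² - 5 - 2 = 4 - 7 ≡ 10; y = λ·(5 - 10) - 1 ≡ 2. → (10, 2)
4G: (10, 2) + (2, 8). λ = (8 - 2)/(2 - 10) ≡ 6/5 mod 13. 5⁻¹ ≡ 8 (mod 13), so λ ≡ 9.
  x = λ² - 10 - 2 = 81 - 12 ≡ 4; y = λ·(10 - 4) - 2 ≡ 0. → (4, 0)
5G: (4, 0) + (2, 8). λ = (8 - 0)/(2 - 4) ≡ 8/11 mod 13. 11⁻¹ ≡ 6 (mod 13), so λ ≡ 9.
  x = λ² - 4 - 2 = 81 - 6 ≡ 10; y = λ·(4 - 10) - 0 ≡ 11. → (10, 11)

(10, 11)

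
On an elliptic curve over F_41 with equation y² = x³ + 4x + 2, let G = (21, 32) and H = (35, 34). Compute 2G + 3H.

(35, 7)

First 2G:
Repeated addition: build up to 2G.
2G: tangent at (21, 32): λ = (3·21² + 4)/(2·32) ≡ 15/23. 23⁻¹ ≡ 25 (mod 41) since 23·25 = 575 ≡ 1, so λ ≡ 15·25 ≡ 6.
  x = λ² - 21 - 21 = 36 - 42 ≡ 35; y = λ·(21 - 35) - 32 ≡ 7. → (35, 7)
2G = (35, 7).
Next 3H:
Repeated addition: build up to 3H.
2H: tangent at (35, 34): λ = (3·35² + 4)/(2·34) ≡ 30/27. 27⁻¹ ≡ 38 (mod 41), so λ ≡ 30·38 ≡ 33.
  x = λ² - 35 - 35 = 1089 - 70 ≡ 35; y = λ·(35 - 35) - 34 ≡ 7. → (35, 7)
3H: (35, 7) + (35, 34): same x and y₁ ≡ -y₂, so the sum is O.
3H = O.
Finally 2G + 3H:
(35, 7) + O = (35, 7) (identity).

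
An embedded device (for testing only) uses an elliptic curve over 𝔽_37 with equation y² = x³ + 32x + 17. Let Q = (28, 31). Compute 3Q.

Repeated addition: build up to 3Q.
2Q: tangent at (28, 31): λ = (3·28² + 32)/(2·31) ≡ 16/25. 25⁻¹ ≡ 3 (mod 37), so λ ≡ 16·3 ≡ 11.
  x = λ² - 28 - 28 = 121 - 56 ≡ 28; y = λ·(28 - 28) - 31 ≡ 6. → (28, 6)
3Q: (28, 6) + (28, 31): same x and y₁ ≡ -y₂, so the sum is O.

O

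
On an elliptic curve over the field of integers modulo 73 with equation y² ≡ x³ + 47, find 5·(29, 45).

(53, 2)

Write P = (29, 45).
Repeated addition: build up to 5P.
2P: tangent at (29, 45): λ = (3·29² + 0)/(2·45) ≡ 41/17. 17⁻¹ ≡ 43 (mod 73) since 17·43 = 731 ≡ 1, so λ ≡ 41·43 ≡ 11.
  x = λ² - 29 - 29 = 121 - 58 ≡ 63; y = λ·(29 - 63) - 45 ≡ 19. → (63, 19)
3P: (63, 19) + (29, 45). λ = (45 - 19)/(29 - 63) ≡ 26/39 mod 73. 39⁻¹ ≡ 15 (mod 73), so λ ≡ 25.
  x = λ² - 63 - 29 = 625 - 92 ≡ 22; y = λ·(63 - 22) - 19 ≡ 57. → (22, 57)
4P: (22, 57) + (29, 45). λ = (45 - 57)/(29 - 22) ≡ 61/7 mod 73. 7⁻¹ ≡ 21 (mod 73) since 7·21 = 147 ≡ 1, so λ ≡ 40.
  x = λ² - 22 - 29 = 1600 - 51 ≡ 16; y = λ·(22 - 16) - 57 ≡ 37. → (16, 37)
5P: (16, 37) + (29, 45). λ = (45 - 37)/(29 - 16) ≡ 8/13 mod 73. 13⁻¹ ≡ 45 (mod 73) since 13·45 = 585 ≡ 1, so λ ≡ 68.
  x = λ² - 16 - 29 = 4624 - 45 ≡ 53; y = λ·(16 - 53) - 37 ≡ 2. → (53, 2)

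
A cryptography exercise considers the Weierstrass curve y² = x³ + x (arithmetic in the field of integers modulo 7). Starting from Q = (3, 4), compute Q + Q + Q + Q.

(0, 0)

Double-and-add on 4 = (100)₂. Start with Q = (3, 4) for the leading 1-bit.
double: tangent at (3, 4): λ = (3·3² + 1)/(2·4) ≡ 0/1. 1⁻¹ ≡ 1 (mod 7) since 1·1 = 1 ≡ 1, so λ ≡ 0·1 ≡ 0.
  x = λ² - 3 - 3 = 0 - 6 ≡ 1; y = λ·(3 - 1) - 4 ≡ 3. → (1, 3)
double: tangent at (1, 3): λ = (3·1² + 1)/(2·3) ≡ 4/6. 6⁻¹ ≡ 6 (mod 7), so λ ≡ 4·6 ≡ 3.
  x = λ² - 1 - 1 = 9 - 2 ≡ 0; y = λ·(1 - 0) - 3 ≡ 0. → (0, 0)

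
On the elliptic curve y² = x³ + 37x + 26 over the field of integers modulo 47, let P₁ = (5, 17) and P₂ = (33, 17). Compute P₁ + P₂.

(9, 30)

(5, 17) + (33, 17). λ = (17 - 17)/(33 - 5) ≡ 0/28 mod 47. 28⁻¹ ≡ 42 (mod 47) since 28·42 = 1176 ≡ 1, so λ ≡ 0.
  x = λ² - 5 - 33 = 0 - 38 ≡ 9; y = λ·(5 - 9) - 17 ≡ 30. → (9, 30)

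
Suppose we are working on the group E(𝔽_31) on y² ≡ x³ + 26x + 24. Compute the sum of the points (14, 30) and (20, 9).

(14, 30) + (20, 9). λ = (9 - 30)/(20 - 14) ≡ 10/6 mod 31. 6⁻¹ ≡ 26 (mod 31), so λ ≡ 12.
  x = λ² - 14 - 20 = 144 - 34 ≡ 17; y = λ·(14 - 17) - 30 ≡ 27. → (17, 27)

(17, 27)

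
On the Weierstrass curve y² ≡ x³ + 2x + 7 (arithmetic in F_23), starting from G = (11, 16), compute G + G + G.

Repeated addition: build up to 3G.
2G: tangent at (11, 16): λ = (3·11² + 2)/(2·16) ≡ 20/9. 9⁻¹ ≡ 18 (mod 23), so λ ≡ 20·18 ≡ 15.
  x = λ² - 11 - 11 = 225 - 22 ≡ 19; y = λ·(11 - 19) - 16 ≡ 2. → (19, 2)
3G: (19, 2) + (11, 16). λ = (16 - 2)/(11 - 19) ≡ 14/15 mod 23. 15⁻¹ ≡ 20 (mod 23) since 15·20 = 300 ≡ 1, so λ ≡ 4.
  x = λ² - 19 - 11 = 16 - 30 ≡ 9; y = λ·(19 - 9) - 2 ≡ 15. → (9, 15)

(9, 15)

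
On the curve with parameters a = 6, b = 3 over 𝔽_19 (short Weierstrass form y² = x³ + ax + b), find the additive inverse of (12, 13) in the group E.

-(12, 13) = (12, -13 mod 19) = (12, 6).

(12, 6)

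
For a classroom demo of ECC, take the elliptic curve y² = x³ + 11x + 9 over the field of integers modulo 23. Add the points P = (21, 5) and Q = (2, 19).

(18, 17)

(21, 5) + (2, 19). λ = (19 - 5)/(2 - 21) ≡ 14/4 mod 23. 4⁻¹ ≡ 6 (mod 23), so λ ≡ 15.
  x = λ² - 21 - 2 = 225 - 23 ≡ 18; y = λ·(21 - 18) - 5 ≡ 17. → (18, 17)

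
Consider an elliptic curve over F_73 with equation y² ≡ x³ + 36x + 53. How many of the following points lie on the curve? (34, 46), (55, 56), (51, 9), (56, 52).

2

(34, 46): 46² ≡ 72, rhs ≡ 66 → off.
(55, 56): 56² ≡ 70, rhs ≡ 70 → on.
(51, 9): 9² ≡ 8, rhs ≡ 1 → off.
(56, 52): 52² ≡ 3, rhs ≡ 3 → on.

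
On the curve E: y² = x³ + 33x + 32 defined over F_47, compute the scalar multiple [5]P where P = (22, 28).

Repeated addition: build up to 5P.
2P: tangent at (22, 28): λ = (3·22² + 33)/(2·28) ≡ 28/9. 9⁻¹ ≡ 21 (mod 47) since 9·21 = 189 ≡ 1, so λ ≡ 28·21 ≡ 24.
  x = λ² - 22 - 22 = 576 - 44 ≡ 15; y = λ·(22 - 15) - 28 ≡ 46. → (15, 46)
3P: (15, 46) + (22, 28). λ = (28 - 46)/(22 - 15) ≡ 29/7 mod 47. 7⁻¹ ≡ 27 (mod 47), so λ ≡ 31.
  x = λ² - 15 - 22 = 961 - 37 ≡ 31; y = λ·(15 - 31) - 46 ≡ 22. → (31, 22)
4P: (31, 22) + (22, 28). λ = (28 - 22)/(22 - 31) ≡ 6/38 mod 47. 38⁻¹ ≡ 26 (mod 47) since 38·26 = 988 ≡ 1, so λ ≡ 15.
  x = λ² - 31 - 22 = 225 - 53 ≡ 31; y = λ·(31 - 31) - 22 ≡ 25. → (31, 25)
5P: (31, 25) + (22, 28). λ = (28 - 25)/(22 - 31) ≡ 3/38 mod 47. 38⁻¹ ≡ 26 (mod 47) since 38·26 = 988 ≡ 1, so λ ≡ 31.
  x = λ² - 31 - 22 = 961 - 53 ≡ 15; y = λ·(31 - 15) - 25 ≡ 1. → (15, 1)

(15, 1)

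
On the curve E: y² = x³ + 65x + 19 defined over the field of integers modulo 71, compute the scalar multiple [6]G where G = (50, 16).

(58, 32)

Double-and-add on 6 = (110)₂. Start with G = (50, 16) for the leading 1-bit.
double: tangent at (50, 16): λ = (3·50² + 65)/(2·16) ≡ 39/32. 32⁻¹ ≡ 20 (mod 71), so λ ≡ 39·20 ≡ 70.
  x = λ² - 50 - 50 = 4900 - 100 ≡ 43; y = λ·(50 - 43) - 16 ≡ 48. → (43, 48)
add G: (43, 48) + (50, 16). λ = (16 - 48)/(50 - 43) ≡ 39/7 mod 71. 7⁻¹ ≡ 61 (mod 71) since 7·61 = 427 ≡ 1, so λ ≡ 36.
  x = λ² - 43 - 50 = 1296 - 93 ≡ 67; y = λ·(43 - 67) - 48 ≡ 11. → (67, 11)
double: tangent at (67, 11): λ = (3·67² + 65)/(2·11) ≡ 42/22. 22⁻¹ ≡ 42 (mod 71) since 22·42 = 924 ≡ 1, so λ ≡ 42·42 ≡ 60.
  x = λ² - 67 - 67 = 3600 - 134 ≡ 58; y = λ·(67 - 58) - 11 ≡ 32. → (58, 32)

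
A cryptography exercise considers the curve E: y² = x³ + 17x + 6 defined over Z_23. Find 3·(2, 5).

(18, 16)

Write G = (2, 5).
Repeated addition: build up to 3G.
2G: tangent at (2, 5): λ = (3·2² + 17)/(2·5) ≡ 6/10. 10⁻¹ ≡ 7 (mod 23) since 10·7 = 70 ≡ 1, so λ ≡ 6·7 ≡ 19.
  x = λ² - 2 - 2 = 361 - 4 ≡ 12; y = λ·(2 - 12) - 5 ≡ 12. → (12, 12)
3G: (12, 12) + (2, 5). λ = (5 - 12)/(2 - 12) ≡ 16/13 mod 23. 13⁻¹ ≡ 16 (mod 23), so λ ≡ 3.
  x = λ² - 12 - 2 = 9 - 14 ≡ 18; y = λ·(12 - 18) - 12 ≡ 16. → (18, 16)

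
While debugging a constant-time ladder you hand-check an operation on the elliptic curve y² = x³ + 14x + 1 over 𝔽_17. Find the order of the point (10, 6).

10

2P: tangent at (10, 6): λ = (3·10² + 14)/(2·6) ≡ 8/12. 12⁻¹ ≡ 10 (mod 17), so λ ≡ 8·10 ≡ 12.
  x = λ² - 10 - 10 = 144 - 20 ≡ 5; y = λ·(10 - 5) - 6 ≡ 3. → (5, 3)
3P: (5, 3) + (10, 6). λ = (6 - 3)/(10 - 5) ≡ 3/5 mod 17. 5⁻¹ ≡ 7 (mod 17) since 5·7 = 35 ≡ 1, so λ ≡ 4.
  x = λ² - 5 - 10 = 16 - 15 ≡ 1; y = λ·(5 - 1) - 3 ≡ 13. → (1, 13)
4P: (1, 13) + (10, 6). λ = (6 - 13)/(10 - 1) ≡ 10/9 mod 17. 9⁻¹ ≡ 2 (mod 17) since 9·2 = 18 ≡ 1, so λ ≡ 3.
  x = λ² - 1 - 10 = 9 - 11 ≡ 15; y = λ·(1 - 15) - 13 ≡ 13. → (15, 13)
5P: (15, 13) + (10, 6). λ = (6 - 13)/(10 - 15) ≡ 10/12 mod 17. 12⁻¹ ≡ 10 (mod 17) since 12·10 = 120 ≡ 1, so λ ≡ 15.
  x = λ² - 15 - 10 = 225 - 25 ≡ 13; y = λ·(15 - 13) - 13 ≡ 0. → (13, 0)
6P: (13, 0) + (10, 6). λ = (6 - 0)/(10 - 13) ≡ 6/14 mod 17. 14⁻¹ ≡ 11 (mod 17), so λ ≡ 15.
  x = λ² - 13 - 10 = 225 - 23 ≡ 15; y = λ·(13 - 15) - 0 ≡ 4. → (15, 4)
7P: (15, 4) + (10, 6). λ = (6 - 4)/(10 - 15) ≡ 2/12 mod 17. 12⁻¹ ≡ 10 (mod 17), so λ ≡ 3.
  x = λ² - 15 - 10 = 9 - 25 ≡ 1; y = λ·(15 - 1) - 4 ≡ 4. → (1, 4)
8P: (1, 4) + (10, 6). λ = (6 - 4)/(10 - 1) ≡ 2/9 mod 17. 9⁻¹ ≡ 2 (mod 17), so λ ≡ 4.
  x = λ² - 1 - 10 = 16 - 11 ≡ 5; y = λ·(1 - 5) - 4 ≡ 14. → (5, 14)
9P: (5, 14) + (10, 6). λ = (6 - 14)/(10 - 5) ≡ 9/5 mod 17. 5⁻¹ ≡ 7 (mod 17), so λ ≡ 12.
  x = λ² - 5 - 10 = 144 - 15 ≡ 10; y = λ·(5 - 10) - 14 ≡ 11. → (10, 11)
10P: (10, 11) + (10, 6): same x and y₁ ≡ -y₂, so the sum is 𝒪.
10P = 𝒪, so the order is 10.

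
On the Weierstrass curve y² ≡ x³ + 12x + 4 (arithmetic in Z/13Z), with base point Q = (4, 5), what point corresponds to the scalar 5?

Repeated addition: build up to 5Q.
2Q: tangent at (4, 5): λ = (3·4² + 12)/(2·5) ≡ 8/10. 10⁻¹ ≡ 4 (mod 13) since 10·4 = 40 ≡ 1, so λ ≡ 8·4 ≡ 6.
  x = λ² - 4 - 4 = 36 - 8 ≡ 2; y = λ·(4 - 2) - 5 ≡ 7. → (2, 7)
3Q: (2, 7) + (4, 5). λ = (5 - 7)/(4 - 2) ≡ 11/2 mod 13. 2⁻¹ ≡ 7 (mod 13), so λ ≡ 12.
  x = λ² - 2 - 4 = 144 - 6 ≡ 8; y = λ·(2 - 8) - 7 ≡ 12. → (8, 12)
4Q: (8, 12) + (4, 5). λ = (5 - 12)/(4 - 8) ≡ 6/9 mod 13. 9⁻¹ ≡ 3 (mod 13), so λ ≡ 5.
  x = λ² - 8 - 4 = 25 - 12 ≡ 0; y = λ·(8 - 0) - 12 ≡ 2. → (0, 2)
5Q: (0, 2) + (4, 5). λ = (5 - 2)/(4 - 0) ≡ 3/4 mod 13. 4⁻¹ ≡ 10 (mod 13), so λ ≡ 4.
  x = λ² - 0 - 4 = 16 - 4 ≡ 12; y = λ·(0 - 12) - 2 ≡ 2. → (12, 2)

(12, 2)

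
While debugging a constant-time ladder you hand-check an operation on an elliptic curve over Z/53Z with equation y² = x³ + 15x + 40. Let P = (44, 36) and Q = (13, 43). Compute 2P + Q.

First 2P:
Repeated addition: build up to 2P.
2P: tangent at (44, 36): λ = (3·44² + 15)/(2·36) ≡ 46/19. 19⁻¹ ≡ 14 (mod 53), so λ ≡ 46·14 ≡ 8.
  x = λ² - 44 - 44 = 64 - 88 ≡ 29; y = λ·(44 - 29) - 36 ≡ 31. → (29, 31)
2P = (29, 31).
Finally 2P + Q:
(29, 31) + (13, 43). λ = (43 - 31)/(13 - 29) ≡ 12/37 mod 53. 37⁻¹ ≡ 43 (mod 53), so λ ≡ 39.
  x = λ² - 29 - 13 = 1521 - 42 ≡ 48; y = λ·(29 - 48) - 31 ≡ 23. → (48, 23)

(48, 23)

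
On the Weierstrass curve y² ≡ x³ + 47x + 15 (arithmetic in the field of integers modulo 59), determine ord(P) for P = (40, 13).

9

2P: tangent at (40, 13): λ = (3·40² + 47)/(2·13) ≡ 9/26. 26⁻¹ ≡ 25 (mod 59) since 26·25 = 650 ≡ 1, so λ ≡ 9·25 ≡ 48.
  x = λ² - 40 - 40 = 2304 - 80 ≡ 41; y = λ·(40 - 41) - 13 ≡ 57. → (41, 57)
3P: (41, 57) + (40, 13). λ = (13 - 57)/(40 - 41) ≡ 15/58 mod 59. 58⁻¹ ≡ 58 (mod 59), so λ ≡ 44.
  x = λ² - 41 - 40 = 1936 - 81 ≡ 26; y = λ·(41 - 26) - 57 ≡ 13. → (26, 13)
4P: (26, 13) + (40, 13). λ = (13 - 13)/(40 - 26) ≡ 0/14 mod 59. 14⁻¹ ≡ 38 (mod 59) since 14·38 = 532 ≡ 1, so λ ≡ 0.
  x = λ² - 26 - 40 = 0 - 66 ≡ 52; y = λ·(26 - 52) - 13 ≡ 46. → (52, 46)
5P: (52, 46) + (40, 13). λ = (13 - 46)/(40 - 52) ≡ 26/47 mod 59. 47⁻¹ ≡ 54 (mod 59) since 47·54 = 2538 ≡ 1, so λ ≡ 47.
  x = λ² - 52 - 40 = 2209 - 92 ≡ 52; y = λ·(52 - 52) - 46 ≡ 13. → (52, 13)
6P: (52, 13) + (40, 13). λ = (13 - 13)/(40 - 52) ≡ 0/47 mod 59. 47⁻¹ ≡ 54 (mod 59), so λ ≡ 0.
  x = λ² - 52 - 40 = 0 - 92 ≡ 26; y = λ·(52 - 26) - 13 ≡ 46. → (26, 46)
7P: (26, 46) + (40, 13). λ = (13 - 46)/(40 - 26) ≡ 26/14 mod 59. 14⁻¹ ≡ 38 (mod 59), so λ ≡ 44.
  x = λ² - 26 - 40 = 1936 - 66 ≡ 41; y = λ·(26 - 41) - 46 ≡ 2. → (41, 2)
8P: (41, 2) + (40, 13). λ = (13 - 2)/(40 - 41) ≡ 11/58 mod 59. 58⁻¹ ≡ 58 (mod 59) since 58·58 = 3364 ≡ 1, so λ ≡ 48.
  x = λ² - 41 - 40 = 2304 - 81 ≡ 40; y = λ·(41 - 40) - 2 ≡ 46. → (40, 46)
9P: (40, 46) + (40, 13): same x and y₁ ≡ -y₂, so the sum is 𝒪.
9P = 𝒪, so the order is 9.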